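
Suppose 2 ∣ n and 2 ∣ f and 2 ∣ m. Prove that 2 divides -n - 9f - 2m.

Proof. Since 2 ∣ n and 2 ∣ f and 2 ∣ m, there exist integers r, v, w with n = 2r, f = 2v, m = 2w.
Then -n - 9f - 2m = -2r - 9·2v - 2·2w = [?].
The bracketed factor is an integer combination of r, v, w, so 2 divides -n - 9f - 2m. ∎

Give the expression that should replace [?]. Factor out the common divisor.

Pull the common 2 out of every term: -2r - 9·2v - 2·2w = 2(-r - 9v - 2w).
-r - 9v - 2w is an integer, which exhibits the divisibility.

2(-r - 9v - 2w)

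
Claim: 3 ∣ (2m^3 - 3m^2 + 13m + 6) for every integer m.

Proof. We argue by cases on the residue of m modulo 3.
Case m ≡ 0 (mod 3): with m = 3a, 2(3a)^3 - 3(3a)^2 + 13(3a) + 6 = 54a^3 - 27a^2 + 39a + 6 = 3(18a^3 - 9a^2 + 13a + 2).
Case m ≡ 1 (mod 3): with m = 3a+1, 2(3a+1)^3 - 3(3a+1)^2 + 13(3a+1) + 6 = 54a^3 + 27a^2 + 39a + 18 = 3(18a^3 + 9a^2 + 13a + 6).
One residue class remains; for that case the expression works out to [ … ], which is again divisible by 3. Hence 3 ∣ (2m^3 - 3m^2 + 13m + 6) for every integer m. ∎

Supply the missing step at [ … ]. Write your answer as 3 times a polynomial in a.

Only m ≡ 2 (mod 3) is unaccounted for. Put m = 3a+2:
2(3a+2)^3 - 3(3a+2)^2 + 13(3a+2) + 6 expands to 54a^3 + 81a^2 + 75a + 36,
and factoring out 3 leaves 3(18a^3 + 27a^2 + 25a + 12).

3(18a^3 + 27a^2 + 25a + 12)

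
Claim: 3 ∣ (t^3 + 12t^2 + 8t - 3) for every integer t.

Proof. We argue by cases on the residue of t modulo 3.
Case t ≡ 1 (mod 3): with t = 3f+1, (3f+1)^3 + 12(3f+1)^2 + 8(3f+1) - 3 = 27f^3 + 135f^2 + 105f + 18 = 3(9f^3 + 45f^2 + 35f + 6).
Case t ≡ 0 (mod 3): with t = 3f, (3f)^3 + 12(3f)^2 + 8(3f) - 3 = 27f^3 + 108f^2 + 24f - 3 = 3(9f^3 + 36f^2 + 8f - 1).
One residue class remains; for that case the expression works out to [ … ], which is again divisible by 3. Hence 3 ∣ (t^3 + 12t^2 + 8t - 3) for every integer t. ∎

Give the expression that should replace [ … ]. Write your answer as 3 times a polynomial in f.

Only t ≡ 2 (mod 3) is unaccounted for. Put t = 3f+2:
(3f+2)^3 + 12(3f+2)^2 + 8(3f+2) - 3 expands to 27f^3 + 162f^2 + 204f + 69,
and factoring out 3 leaves 3(9f^3 + 54f^2 + 68f + 23).

3(9f^3 + 54f^2 + 68f + 23)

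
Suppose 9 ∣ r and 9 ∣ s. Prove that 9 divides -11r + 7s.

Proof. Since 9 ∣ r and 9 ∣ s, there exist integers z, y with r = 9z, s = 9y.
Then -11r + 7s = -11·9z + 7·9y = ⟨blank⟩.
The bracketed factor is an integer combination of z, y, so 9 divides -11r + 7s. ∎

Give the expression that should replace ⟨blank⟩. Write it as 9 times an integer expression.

9(7y - 11z)

Each term has a factor of 9: -11·9z + 7·9y = 9·(7y - 11z).
Since 7y - 11z is an integer, 9 ∣ (-11r + 7s).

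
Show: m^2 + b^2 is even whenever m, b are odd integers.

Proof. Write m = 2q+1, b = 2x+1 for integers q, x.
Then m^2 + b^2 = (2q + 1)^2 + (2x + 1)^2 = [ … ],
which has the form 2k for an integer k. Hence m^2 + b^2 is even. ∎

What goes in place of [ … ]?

2(2q^2 + 2q + 2x^2 + 2x + 1)

Expanding: (2q + 1)^2 + (2x + 1)^2 = 4q^2 + 4q + 4x^2 + 4x + 2.
Every term is even; pulling out the factor of 2 gives 2(2q^2 + 2q + 2x^2 + 2x + 1).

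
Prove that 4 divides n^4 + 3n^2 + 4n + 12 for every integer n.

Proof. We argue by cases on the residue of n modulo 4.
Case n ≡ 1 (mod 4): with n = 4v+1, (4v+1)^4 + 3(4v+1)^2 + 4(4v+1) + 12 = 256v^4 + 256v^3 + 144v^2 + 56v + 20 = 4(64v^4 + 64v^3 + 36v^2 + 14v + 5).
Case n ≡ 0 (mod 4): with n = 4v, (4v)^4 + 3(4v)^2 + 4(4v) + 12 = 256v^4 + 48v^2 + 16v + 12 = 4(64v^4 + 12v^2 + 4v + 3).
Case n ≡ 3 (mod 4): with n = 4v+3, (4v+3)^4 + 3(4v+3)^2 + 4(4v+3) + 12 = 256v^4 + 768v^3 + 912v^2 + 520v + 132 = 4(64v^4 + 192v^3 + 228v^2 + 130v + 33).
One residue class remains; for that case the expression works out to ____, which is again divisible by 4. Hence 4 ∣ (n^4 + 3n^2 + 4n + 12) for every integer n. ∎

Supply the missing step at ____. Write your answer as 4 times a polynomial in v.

The residues treated are {1, 0, 3}, so the missing case is n ≡ 2 (mod 4); write n = 4v+2.
Then (4v+2)^4 + 3(4v+2)^2 + 4(4v+2) + 12 = 256v^4 + 512v^3 + 432v^2 + 192v + 48 = 4(64v^4 + 128v^3 + 108v^2 + 48v + 12).

4(64v^4 + 128v^3 + 108v^2 + 48v + 12)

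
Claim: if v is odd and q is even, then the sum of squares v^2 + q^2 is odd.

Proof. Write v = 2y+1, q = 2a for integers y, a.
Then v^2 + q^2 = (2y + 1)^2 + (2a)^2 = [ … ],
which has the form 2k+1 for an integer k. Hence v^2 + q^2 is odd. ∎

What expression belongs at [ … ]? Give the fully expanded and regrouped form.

2(2a^2 + 2y^2 + 2y) + 1

Expanding: (2y + 1)^2 + (2a)^2 = 4a^2 + 4y^2 + 4y + 1.
Every term except the constant is even, so this is 2(2a^2 + 2y^2 + 2y) + 1,
and 2a^2 + 2y^2 + 2y ∈ ℤ gives the required form.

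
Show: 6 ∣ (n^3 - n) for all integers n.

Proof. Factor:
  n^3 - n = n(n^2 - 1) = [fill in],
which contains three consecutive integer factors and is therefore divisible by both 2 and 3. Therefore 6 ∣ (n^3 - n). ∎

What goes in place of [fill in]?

(n - 1)n(n + 1)

n(n^2 - 1) = n(n - 1)(n + 1) = (n - 1)n(n + 1).
These three factors are consecutive integers, so their product is divisible by 6.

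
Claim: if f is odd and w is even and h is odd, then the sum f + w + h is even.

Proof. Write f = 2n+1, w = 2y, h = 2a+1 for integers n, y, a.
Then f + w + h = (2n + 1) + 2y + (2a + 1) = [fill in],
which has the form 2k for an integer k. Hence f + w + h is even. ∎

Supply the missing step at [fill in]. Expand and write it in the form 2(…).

2(a + n + y + 1)

Expanding: (2n + 1) + 2y + (2a + 1) = 2a + 2n + 2y + 2.
Every term is even; pulling out the factor of 2 gives 2(a + n + y + 1).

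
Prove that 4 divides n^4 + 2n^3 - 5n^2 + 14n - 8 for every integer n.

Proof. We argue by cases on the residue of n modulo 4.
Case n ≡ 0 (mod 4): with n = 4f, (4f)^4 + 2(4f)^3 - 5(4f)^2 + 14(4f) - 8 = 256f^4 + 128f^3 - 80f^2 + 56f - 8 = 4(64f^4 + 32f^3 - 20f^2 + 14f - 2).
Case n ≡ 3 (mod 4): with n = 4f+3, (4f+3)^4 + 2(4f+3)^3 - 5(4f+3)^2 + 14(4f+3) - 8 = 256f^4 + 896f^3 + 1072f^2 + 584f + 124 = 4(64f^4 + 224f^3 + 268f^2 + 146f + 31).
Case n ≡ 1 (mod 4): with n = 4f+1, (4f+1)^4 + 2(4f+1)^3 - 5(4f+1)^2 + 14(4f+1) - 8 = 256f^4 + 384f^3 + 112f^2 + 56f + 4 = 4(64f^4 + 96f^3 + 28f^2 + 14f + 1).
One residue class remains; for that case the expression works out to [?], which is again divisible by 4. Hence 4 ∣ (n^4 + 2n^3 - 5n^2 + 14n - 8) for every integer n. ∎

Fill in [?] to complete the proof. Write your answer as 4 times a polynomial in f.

The residues treated are {0, 3, 1}, so the missing case is n ≡ 2 (mod 4); write n = 4f+2.
Then (4f+2)^4 + 2(4f+2)^3 - 5(4f+2)^2 + 14(4f+2) - 8 = 256f^4 + 640f^3 + 496f^2 + 200f + 32 = 4(64f^4 + 160f^3 + 124f^2 + 50f + 8).

4(64f^4 + 160f^3 + 124f^2 + 50f + 8)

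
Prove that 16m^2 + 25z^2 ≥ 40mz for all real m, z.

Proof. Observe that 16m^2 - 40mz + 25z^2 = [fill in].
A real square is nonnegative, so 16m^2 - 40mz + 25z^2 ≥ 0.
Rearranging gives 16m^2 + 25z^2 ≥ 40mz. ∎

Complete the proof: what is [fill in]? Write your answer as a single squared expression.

(4m - 5z)^2

The leading and trailing coefficients are 4^2 and 5^2, and 40 = 2·4·5, so the trinomial is (4m - 5z)^2.
Hence 16m^2 - 40mz + 25z^2 ≥ 0.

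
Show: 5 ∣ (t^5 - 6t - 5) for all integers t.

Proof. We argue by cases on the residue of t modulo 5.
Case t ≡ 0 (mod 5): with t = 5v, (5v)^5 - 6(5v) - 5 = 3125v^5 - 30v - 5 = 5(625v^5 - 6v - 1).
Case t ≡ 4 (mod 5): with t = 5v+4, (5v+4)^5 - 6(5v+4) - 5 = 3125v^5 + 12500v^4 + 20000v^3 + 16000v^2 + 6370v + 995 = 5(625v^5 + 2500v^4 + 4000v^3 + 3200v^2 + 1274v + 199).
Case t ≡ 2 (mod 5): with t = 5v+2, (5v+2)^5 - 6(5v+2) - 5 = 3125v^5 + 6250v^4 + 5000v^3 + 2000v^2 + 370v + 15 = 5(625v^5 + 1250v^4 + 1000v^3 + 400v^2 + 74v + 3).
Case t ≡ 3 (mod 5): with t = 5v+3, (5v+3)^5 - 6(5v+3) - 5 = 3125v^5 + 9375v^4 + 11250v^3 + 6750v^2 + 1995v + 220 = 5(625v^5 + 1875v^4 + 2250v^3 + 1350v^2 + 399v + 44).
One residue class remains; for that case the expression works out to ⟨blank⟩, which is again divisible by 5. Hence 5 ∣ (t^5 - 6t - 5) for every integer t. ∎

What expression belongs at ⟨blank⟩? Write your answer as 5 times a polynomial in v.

5(625v^5 + 625v^4 + 250v^3 + 50v^2 - v - 2)

The residues treated are {0, 4, 2, 3}, so the missing case is t ≡ 1 (mod 5); write t = 5v+1.
Then (5v+1)^5 - 6(5v+1) - 5 = 3125v^5 + 3125v^4 + 1250v^3 + 250v^2 - 5v - 10 = 5(625v^5 + 625v^4 + 250v^3 + 50v^2 - v - 2).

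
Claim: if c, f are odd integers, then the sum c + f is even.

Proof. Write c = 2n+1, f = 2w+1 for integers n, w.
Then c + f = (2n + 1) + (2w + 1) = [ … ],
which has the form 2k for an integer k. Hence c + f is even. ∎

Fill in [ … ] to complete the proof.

Expanding: (2n + 1) + (2w + 1) = 2n + 2w + 2.
Every term is even; pulling out the factor of 2 gives 2(n + w + 1).

2(n + w + 1)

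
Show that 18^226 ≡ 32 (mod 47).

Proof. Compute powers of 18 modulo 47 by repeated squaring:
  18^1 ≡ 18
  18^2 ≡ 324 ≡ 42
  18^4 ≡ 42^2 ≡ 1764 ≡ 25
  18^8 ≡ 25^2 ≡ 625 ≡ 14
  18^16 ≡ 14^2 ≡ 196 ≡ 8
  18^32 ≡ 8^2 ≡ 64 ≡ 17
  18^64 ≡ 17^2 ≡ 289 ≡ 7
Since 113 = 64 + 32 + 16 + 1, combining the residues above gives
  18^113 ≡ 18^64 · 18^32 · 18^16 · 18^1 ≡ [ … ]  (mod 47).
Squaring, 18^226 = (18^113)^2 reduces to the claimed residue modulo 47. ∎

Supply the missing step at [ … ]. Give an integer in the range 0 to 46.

Multiply the listed residues: 7 · 17 · 8 · 18 = 119 → 952 → 17136.
Reducing modulo 47: 17136 = 364·47 + 28, so 18^113 ≡ 28.

28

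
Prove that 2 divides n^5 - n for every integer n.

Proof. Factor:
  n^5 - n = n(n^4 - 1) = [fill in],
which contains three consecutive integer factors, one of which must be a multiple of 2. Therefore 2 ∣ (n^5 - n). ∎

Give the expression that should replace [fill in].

n^4 - 1 = (n^2 - 1)(n^2 + 1), and n^2 - 1 = (n-1)(n+1).
So n(n^4 - 1) = (n - 1)n(n + 1)(n^2 + 1).

(n - 1)n(n + 1)(n^2 + 1)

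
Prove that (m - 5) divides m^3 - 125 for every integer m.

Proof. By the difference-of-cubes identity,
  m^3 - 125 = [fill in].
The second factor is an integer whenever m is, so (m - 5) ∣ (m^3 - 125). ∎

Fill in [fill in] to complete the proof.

(m - 5)(m^2 + 5m + 25)

a^3 - b^3 = (a - b)(a^2 + ab + b^2). With a = m, b = 5:
m^3 - 125 = (m - 5)(m^2 + 5m + 25).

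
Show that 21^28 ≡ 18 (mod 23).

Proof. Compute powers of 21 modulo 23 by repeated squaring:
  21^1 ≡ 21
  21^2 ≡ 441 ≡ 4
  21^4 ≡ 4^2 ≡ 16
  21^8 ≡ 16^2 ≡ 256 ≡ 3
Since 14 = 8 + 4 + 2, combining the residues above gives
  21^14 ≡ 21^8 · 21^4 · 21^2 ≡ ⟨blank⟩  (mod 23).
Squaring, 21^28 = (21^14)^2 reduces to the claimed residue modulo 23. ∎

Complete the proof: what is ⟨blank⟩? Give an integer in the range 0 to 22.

Multiply the listed residues: 3 · 16 · 4 = 48 → 192.
Reducing modulo 23: 192 = 8·23 + 8, so 21^14 ≡ 8.

8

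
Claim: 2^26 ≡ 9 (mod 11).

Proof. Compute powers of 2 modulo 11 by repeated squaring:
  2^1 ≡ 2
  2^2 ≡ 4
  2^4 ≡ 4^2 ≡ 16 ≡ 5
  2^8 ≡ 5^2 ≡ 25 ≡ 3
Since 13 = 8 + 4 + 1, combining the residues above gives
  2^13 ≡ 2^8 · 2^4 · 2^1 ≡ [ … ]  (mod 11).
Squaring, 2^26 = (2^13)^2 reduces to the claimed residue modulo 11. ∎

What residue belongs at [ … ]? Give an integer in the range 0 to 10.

Multiply the listed residues: 3 · 5 · 2 = 15 → 30.
Reducing modulo 11: 30 = 2·11 + 8, so 2^13 ≡ 8.

8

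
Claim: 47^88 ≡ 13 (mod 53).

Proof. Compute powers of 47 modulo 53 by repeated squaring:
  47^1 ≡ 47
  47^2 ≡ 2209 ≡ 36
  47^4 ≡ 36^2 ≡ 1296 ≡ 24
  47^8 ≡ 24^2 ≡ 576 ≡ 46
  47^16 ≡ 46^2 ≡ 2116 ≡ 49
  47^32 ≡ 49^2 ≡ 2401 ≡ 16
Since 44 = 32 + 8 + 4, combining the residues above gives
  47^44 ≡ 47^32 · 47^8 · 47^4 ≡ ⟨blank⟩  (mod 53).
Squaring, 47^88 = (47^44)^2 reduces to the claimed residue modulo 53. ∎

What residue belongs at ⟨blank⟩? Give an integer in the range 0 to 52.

15

Multiply the listed residues: 16 · 46 · 24 = 736 → 17664.
Reducing modulo 53: 17664 = 333·53 + 15, so 47^44 ≡ 15.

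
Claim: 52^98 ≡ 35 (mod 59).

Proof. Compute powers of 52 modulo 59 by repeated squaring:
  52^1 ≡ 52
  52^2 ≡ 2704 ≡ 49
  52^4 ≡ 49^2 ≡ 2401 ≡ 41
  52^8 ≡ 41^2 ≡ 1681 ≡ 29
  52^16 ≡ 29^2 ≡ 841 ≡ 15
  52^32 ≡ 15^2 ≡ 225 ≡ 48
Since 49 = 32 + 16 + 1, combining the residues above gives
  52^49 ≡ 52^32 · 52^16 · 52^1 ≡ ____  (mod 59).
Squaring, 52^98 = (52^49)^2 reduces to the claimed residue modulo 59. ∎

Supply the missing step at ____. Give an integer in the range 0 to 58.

34

Multiply the listed residues: 48 · 15 · 52 = 720 → 37440.
Reducing modulo 59: 37440 = 634·59 + 34, so 52^49 ≡ 34.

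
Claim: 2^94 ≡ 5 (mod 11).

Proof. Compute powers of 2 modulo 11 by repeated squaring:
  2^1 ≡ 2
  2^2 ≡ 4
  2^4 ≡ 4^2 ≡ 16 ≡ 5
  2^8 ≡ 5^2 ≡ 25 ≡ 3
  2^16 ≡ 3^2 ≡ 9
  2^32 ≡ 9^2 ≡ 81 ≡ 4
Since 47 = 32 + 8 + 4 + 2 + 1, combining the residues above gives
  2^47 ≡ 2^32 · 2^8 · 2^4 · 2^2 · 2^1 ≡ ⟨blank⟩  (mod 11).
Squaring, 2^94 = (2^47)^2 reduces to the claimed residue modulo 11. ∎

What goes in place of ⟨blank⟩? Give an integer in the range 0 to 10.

7

Multiply the listed residues: 4 · 3 · 5 · 4 · 2 = 12 → 60 → 240 → 480.
Reducing modulo 11: 480 = 43·11 + 7, so 2^47 ≡ 7.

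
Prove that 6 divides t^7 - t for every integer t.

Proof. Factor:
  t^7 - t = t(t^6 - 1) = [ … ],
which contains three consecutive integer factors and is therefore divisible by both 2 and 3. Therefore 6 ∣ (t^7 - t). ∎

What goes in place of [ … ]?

(t - 1)t(t + 1)(t^4 + t^2 + 1)

t^6 - 1 = (t^2 - 1)(t^4 + t^2 + 1), and t^2 - 1 = (t-1)(t+1).
So t(t^6 - 1) = (t - 1)t(t + 1)(t^4 + t^2 + 1).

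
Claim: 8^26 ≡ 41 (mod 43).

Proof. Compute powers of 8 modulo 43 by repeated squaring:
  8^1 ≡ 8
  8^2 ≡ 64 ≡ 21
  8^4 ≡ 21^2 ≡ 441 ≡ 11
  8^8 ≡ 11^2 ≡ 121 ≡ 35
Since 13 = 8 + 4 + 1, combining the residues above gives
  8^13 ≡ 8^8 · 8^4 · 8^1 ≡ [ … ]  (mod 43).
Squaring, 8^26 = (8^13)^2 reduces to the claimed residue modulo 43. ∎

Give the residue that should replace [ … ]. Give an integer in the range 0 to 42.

27

8^8 · 8^4 · 8^1 ≡ 35 · 11 · 8 = 3080.
3080 mod 43 = 27, so 8^13 ≡ 27 (mod 43).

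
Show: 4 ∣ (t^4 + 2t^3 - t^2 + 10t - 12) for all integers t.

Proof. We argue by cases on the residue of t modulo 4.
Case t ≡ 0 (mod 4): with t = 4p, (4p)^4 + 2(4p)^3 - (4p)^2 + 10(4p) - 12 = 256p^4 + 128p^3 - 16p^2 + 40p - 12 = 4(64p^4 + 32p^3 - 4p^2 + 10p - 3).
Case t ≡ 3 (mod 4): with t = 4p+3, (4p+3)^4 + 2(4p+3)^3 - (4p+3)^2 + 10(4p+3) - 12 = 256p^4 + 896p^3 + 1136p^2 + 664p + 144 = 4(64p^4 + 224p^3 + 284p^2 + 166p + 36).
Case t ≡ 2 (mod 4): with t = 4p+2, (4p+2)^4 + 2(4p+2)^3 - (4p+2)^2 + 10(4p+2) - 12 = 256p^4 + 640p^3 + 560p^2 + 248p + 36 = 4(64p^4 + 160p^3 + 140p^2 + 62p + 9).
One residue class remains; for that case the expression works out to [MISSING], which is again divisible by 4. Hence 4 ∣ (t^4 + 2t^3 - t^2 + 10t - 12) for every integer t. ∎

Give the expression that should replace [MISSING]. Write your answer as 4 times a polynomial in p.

4(64p^4 + 96p^3 + 44p^2 + 18p)

The residues treated are {0, 3, 2}, so the missing case is t ≡ 1 (mod 4); write t = 4p+1.
Then (4p+1)^4 + 2(4p+1)^3 - (4p+1)^2 + 10(4p+1) - 12 = 256p^4 + 384p^3 + 176p^2 + 72p = 4(64p^4 + 96p^3 + 44p^2 + 18p).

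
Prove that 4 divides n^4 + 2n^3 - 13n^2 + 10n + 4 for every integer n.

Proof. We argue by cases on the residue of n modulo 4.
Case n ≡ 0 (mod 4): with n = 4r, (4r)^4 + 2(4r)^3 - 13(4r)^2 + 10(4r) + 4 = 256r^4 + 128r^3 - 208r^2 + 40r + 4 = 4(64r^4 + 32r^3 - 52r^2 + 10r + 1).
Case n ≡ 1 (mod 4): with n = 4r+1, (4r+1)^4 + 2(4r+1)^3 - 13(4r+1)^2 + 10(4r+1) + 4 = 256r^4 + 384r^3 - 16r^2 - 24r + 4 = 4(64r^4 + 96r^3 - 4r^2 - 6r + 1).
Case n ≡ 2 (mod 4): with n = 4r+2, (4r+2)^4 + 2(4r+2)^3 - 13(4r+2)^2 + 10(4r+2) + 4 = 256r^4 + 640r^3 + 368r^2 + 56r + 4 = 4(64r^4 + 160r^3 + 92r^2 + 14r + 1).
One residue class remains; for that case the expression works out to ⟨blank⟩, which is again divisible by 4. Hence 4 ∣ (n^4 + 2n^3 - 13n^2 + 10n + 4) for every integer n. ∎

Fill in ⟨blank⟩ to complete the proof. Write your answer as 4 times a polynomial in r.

The residues treated are {0, 1, 2}, so the missing case is n ≡ 3 (mod 4); write n = 4r+3.
Then (4r+3)^4 + 2(4r+3)^3 - 13(4r+3)^2 + 10(4r+3) + 4 = 256r^4 + 896r^3 + 944r^2 + 376r + 52 = 4(64r^4 + 224r^3 + 236r^2 + 94r + 13).

4(64r^4 + 224r^3 + 236r^2 + 94r + 13)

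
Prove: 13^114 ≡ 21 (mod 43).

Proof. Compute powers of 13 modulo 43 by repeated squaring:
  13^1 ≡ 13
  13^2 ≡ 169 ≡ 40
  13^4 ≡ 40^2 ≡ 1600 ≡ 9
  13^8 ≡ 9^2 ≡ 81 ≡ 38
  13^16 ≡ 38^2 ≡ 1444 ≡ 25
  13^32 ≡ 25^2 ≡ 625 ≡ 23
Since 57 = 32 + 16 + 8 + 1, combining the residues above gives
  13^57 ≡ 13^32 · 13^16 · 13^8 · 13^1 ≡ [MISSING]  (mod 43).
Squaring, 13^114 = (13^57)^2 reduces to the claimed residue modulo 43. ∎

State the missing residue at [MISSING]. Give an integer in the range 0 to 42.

35

13^32 · 13^16 · 13^8 · 13^1 ≡ 23 · 25 · 38 · 13 = 284050.
284050 mod 43 = 35, so 13^57 ≡ 35 (mod 43).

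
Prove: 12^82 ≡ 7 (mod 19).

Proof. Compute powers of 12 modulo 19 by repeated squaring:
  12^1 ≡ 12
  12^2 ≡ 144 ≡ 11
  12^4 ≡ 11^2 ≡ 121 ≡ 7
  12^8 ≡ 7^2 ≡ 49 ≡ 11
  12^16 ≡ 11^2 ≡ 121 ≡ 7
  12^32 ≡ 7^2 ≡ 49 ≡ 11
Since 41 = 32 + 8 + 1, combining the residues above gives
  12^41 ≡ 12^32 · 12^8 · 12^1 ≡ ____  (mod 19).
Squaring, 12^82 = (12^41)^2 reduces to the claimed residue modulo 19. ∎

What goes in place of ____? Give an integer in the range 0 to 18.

Multiply the listed residues: 11 · 11 · 12 = 121 → 1452.
Reducing modulo 19: 1452 = 76·19 + 8, so 12^41 ≡ 8.

8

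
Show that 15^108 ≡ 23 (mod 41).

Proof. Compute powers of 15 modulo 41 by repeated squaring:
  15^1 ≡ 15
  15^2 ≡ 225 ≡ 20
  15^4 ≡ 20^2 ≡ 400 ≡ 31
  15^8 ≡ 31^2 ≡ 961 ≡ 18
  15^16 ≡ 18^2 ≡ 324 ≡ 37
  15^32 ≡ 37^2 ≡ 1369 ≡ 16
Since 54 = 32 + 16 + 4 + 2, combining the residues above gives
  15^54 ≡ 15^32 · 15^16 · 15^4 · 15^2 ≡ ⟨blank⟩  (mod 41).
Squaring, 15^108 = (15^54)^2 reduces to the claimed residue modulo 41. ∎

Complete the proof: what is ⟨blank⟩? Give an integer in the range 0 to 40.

Multiply the listed residues: 16 · 37 · 31 · 20 = 592 → 18352 → 367040.
Reducing modulo 41: 367040 = 8952·41 + 8, so 15^54 ≡ 8.

8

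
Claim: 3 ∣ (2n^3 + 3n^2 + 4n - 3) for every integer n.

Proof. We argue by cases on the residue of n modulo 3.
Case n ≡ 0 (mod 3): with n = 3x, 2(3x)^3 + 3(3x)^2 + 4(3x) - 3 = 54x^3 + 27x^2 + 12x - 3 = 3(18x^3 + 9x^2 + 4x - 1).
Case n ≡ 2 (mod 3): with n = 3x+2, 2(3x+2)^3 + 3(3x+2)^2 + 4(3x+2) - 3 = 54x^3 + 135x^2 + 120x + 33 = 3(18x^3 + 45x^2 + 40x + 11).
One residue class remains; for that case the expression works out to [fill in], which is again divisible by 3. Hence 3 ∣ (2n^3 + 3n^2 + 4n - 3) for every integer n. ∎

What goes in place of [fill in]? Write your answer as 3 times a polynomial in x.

The residues treated are {0, 2}, so the missing case is n ≡ 1 (mod 3); write n = 3x+1.
Then 2(3x+1)^3 + 3(3x+1)^2 + 4(3x+1) - 3 = 54x^3 + 81x^2 + 48x + 6 = 3(18x^3 + 27x^2 + 16x + 2).

3(18x^3 + 27x^2 + 16x + 2)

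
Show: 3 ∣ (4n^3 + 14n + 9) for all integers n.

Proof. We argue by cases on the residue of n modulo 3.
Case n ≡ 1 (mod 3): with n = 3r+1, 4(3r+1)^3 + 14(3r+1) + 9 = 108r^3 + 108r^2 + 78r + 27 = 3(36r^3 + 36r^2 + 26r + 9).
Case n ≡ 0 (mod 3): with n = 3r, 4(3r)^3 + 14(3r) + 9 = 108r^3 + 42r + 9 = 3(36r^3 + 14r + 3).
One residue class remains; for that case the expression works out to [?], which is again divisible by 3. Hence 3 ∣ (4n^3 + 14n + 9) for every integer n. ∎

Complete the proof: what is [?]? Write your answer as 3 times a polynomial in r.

3(36r^3 + 72r^2 + 62r + 23)

Only n ≡ 2 (mod 3) is unaccounted for. Put n = 3r+2:
4(3r+2)^3 + 14(3r+2) + 9 expands to 108r^3 + 216r^2 + 186r + 69,
and factoring out 3 leaves 3(36r^3 + 72r^2 + 62r + 23).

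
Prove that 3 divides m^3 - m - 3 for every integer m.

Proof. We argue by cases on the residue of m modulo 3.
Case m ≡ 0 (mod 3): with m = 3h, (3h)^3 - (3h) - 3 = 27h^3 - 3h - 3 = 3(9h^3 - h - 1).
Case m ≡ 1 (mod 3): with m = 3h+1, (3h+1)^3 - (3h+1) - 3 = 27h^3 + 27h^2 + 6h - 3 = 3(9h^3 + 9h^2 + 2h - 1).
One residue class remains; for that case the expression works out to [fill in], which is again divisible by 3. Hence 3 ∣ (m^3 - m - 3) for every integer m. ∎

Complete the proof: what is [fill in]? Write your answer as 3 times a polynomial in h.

3(9h^3 + 18h^2 + 11h + 1)

Only m ≡ 2 (mod 3) is unaccounted for. Put m = 3h+2:
(3h+2)^3 - (3h+2) - 3 expands to 27h^3 + 54h^2 + 33h + 3,
and factoring out 3 leaves 3(9h^3 + 18h^2 + 11h + 1).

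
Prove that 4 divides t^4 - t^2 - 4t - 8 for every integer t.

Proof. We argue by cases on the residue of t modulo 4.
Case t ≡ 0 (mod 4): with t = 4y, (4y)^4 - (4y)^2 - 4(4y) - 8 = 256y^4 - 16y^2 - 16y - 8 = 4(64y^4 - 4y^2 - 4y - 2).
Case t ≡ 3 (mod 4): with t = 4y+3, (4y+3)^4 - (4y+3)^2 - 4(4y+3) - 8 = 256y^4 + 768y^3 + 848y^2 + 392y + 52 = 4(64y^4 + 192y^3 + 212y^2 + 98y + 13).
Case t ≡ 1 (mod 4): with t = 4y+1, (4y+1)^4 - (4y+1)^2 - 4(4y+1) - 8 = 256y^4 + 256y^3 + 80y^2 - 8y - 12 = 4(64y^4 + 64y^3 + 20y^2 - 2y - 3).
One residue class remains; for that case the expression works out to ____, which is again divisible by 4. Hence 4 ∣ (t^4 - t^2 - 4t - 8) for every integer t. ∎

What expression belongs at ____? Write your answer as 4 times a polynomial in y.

Only t ≡ 2 (mod 4) is unaccounted for. Put t = 4y+2:
(4y+2)^4 - (4y+2)^2 - 4(4y+2) - 8 expands to 256y^4 + 512y^3 + 368y^2 + 96y - 4,
and factoring out 4 leaves 4(64y^4 + 128y^3 + 92y^2 + 24y - 1).

4(64y^4 + 128y^3 + 92y^2 + 24y - 1)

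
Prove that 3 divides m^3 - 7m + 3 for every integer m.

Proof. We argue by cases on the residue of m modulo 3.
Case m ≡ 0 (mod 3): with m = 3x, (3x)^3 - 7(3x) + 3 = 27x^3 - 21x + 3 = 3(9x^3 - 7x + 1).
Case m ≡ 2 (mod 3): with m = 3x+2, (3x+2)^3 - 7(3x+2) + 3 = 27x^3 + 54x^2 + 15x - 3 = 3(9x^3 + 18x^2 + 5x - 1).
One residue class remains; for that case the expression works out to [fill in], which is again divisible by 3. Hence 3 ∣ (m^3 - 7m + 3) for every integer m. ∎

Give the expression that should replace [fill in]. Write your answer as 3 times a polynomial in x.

Only m ≡ 1 (mod 3) is unaccounted for. Put m = 3x+1:
(3x+1)^3 - 7(3x+1) + 3 expands to 27x^3 + 27x^2 - 12x - 3,
and factoring out 3 leaves 3(9x^3 + 9x^2 - 4x - 1).

3(9x^3 + 9x^2 - 4x - 1)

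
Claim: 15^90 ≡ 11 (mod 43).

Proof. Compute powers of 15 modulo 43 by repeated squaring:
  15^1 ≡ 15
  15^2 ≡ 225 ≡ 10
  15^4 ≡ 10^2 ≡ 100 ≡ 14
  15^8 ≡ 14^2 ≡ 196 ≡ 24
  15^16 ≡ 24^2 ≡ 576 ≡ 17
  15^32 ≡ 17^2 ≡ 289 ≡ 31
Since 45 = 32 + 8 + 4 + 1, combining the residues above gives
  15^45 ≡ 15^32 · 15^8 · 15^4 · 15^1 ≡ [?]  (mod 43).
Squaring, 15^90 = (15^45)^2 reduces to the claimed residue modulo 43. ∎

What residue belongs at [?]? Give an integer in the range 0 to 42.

Multiply the listed residues: 31 · 24 · 14 · 15 = 744 → 10416 → 156240.
Reducing modulo 43: 156240 = 3633·43 + 21, so 15^45 ≡ 21.

21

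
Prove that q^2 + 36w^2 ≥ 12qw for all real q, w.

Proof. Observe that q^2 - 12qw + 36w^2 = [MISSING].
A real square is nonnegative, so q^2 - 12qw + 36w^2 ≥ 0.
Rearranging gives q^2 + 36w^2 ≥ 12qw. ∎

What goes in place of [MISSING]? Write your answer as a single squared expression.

(q - 6w)^2

The leading and trailing coefficients are 1^2 and 6^2, and 12 = 2·1·6, so the trinomial is (q - 6w)^2.
Hence q^2 - 12qw + 36w^2 ≥ 0.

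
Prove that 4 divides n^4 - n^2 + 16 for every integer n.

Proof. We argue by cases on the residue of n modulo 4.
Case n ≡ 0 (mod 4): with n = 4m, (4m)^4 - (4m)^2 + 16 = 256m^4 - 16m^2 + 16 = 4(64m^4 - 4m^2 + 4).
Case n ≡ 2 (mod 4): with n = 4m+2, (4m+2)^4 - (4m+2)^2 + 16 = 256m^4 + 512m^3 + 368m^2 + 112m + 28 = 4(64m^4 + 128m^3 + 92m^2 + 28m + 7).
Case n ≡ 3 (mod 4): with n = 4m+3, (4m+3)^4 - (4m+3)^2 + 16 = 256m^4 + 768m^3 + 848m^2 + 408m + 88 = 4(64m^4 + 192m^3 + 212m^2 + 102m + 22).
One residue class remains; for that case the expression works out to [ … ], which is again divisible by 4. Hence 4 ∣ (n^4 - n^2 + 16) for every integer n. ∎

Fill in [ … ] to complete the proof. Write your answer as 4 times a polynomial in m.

4(64m^4 + 64m^3 + 20m^2 + 2m + 4)

Only n ≡ 1 (mod 4) is unaccounted for. Put n = 4m+1:
(4m+1)^4 - (4m+1)^2 + 16 expands to 256m^4 + 256m^3 + 80m^2 + 8m + 16,
and factoring out 4 leaves 4(64m^4 + 64m^3 + 20m^2 + 2m + 4).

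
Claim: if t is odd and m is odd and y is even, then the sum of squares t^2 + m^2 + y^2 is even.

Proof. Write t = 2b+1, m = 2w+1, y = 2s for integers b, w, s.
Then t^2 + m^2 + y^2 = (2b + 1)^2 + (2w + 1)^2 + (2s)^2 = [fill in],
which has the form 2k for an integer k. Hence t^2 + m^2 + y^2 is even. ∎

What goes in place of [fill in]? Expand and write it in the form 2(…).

(2b + 1)^2 + (2w + 1)^2 + (2s)^2 = 4b^2 + 4b + 4s^2 + 4w^2 + 4w + 2
= 2(2b^2 + 2b + 2s^2 + 2w^2 + 2w + 1).
Since 2b^2 + 2b + 2s^2 + 2w^2 + 2w + 1 is an integer, the sum of squares is of the form 2k for an integer k.

2(2b^2 + 2b + 2s^2 + 2w^2 + 2w + 1)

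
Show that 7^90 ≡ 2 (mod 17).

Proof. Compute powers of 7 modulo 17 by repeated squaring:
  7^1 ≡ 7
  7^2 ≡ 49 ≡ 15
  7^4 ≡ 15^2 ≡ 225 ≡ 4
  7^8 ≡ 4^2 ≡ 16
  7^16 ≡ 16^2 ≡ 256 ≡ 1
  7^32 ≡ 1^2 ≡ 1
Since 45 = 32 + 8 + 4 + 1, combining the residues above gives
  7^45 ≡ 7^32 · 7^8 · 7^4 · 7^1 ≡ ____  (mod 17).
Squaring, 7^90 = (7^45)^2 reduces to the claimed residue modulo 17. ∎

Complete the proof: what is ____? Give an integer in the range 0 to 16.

6

7^32 · 7^8 · 7^4 · 7^1 ≡ 1 · 16 · 4 · 7 = 448.
448 mod 17 = 6, so 7^45 ≡ 6 (mod 17).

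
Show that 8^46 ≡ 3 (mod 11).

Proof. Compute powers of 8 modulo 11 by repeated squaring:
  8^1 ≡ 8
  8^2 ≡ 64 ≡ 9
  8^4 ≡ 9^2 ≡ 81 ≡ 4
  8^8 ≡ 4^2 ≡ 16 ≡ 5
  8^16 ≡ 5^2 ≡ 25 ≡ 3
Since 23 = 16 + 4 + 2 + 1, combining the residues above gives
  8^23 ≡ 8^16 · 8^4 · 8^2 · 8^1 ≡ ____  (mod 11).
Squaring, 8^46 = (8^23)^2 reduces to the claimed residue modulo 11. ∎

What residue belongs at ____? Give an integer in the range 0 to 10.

6

8^16 · 8^4 · 8^2 · 8^1 ≡ 3 · 4 · 9 · 8 = 864.
864 mod 11 = 6, so 8^23 ≡ 6 (mod 11).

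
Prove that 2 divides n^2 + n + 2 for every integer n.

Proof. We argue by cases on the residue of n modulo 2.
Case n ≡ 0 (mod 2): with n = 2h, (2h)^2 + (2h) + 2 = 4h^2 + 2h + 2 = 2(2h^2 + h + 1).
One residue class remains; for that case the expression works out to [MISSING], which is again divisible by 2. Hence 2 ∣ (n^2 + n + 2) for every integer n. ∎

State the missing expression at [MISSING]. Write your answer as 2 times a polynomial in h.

Only n ≡ 1 (mod 2) is unaccounted for. Put n = 2h+1:
(2h+1)^2 + (2h+1) + 2 expands to 4h^2 + 6h + 4,
and factoring out 2 leaves 2(2h^2 + 3h + 2).

2(2h^2 + 3h + 2)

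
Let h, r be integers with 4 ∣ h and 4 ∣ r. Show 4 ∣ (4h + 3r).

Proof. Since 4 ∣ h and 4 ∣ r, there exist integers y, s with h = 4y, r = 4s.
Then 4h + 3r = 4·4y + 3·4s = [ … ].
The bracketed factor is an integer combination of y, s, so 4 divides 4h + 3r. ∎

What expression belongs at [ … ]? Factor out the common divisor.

Each term has a factor of 4: 4·4y + 3·4s = 4·(3s + 4y).
Since 3s + 4y is an integer, 4 ∣ (4h + 3r).

4(3s + 4y)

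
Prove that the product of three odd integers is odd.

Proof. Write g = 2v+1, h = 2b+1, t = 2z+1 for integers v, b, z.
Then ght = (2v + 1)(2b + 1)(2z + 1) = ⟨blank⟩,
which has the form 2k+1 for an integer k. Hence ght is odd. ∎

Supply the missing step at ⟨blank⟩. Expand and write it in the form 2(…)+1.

Expanding: (2v + 1)(2b + 1)(2z + 1) = 8bvz + 4bv + 4bz + 2b + 4vz + 2v + 2z + 1.
Every term except the constant is even, so this is 2(4bvz + 2bv + 2bz + b + 2vz + v + z) + 1,
and 4bvz + 2bv + 2bz + b + 2vz + v + z ∈ ℤ gives the required form.

2(4bvz + 2bv + 2bz + b + 2vz + v + z) + 1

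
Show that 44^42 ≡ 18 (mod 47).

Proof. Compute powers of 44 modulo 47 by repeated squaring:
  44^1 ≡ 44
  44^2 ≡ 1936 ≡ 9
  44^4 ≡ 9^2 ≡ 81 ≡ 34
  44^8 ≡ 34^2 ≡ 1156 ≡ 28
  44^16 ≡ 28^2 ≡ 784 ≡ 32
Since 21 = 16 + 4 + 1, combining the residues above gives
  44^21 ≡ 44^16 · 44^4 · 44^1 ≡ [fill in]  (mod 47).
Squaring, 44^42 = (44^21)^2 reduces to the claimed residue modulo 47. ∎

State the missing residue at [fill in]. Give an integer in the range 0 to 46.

Multiply the listed residues: 32 · 34 · 44 = 1088 → 47872.
Reducing modulo 47: 47872 = 1018·47 + 26, so 44^21 ≡ 26.

26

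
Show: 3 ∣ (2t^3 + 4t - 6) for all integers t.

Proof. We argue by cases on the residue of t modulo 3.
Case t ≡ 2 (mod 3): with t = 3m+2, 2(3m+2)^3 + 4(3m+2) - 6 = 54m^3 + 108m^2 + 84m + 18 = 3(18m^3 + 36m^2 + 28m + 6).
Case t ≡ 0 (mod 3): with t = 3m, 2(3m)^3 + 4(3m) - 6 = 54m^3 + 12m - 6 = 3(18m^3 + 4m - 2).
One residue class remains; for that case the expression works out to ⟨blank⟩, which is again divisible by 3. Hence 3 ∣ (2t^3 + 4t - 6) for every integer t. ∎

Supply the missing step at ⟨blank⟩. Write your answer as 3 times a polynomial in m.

3(18m^3 + 18m^2 + 10m)

Only t ≡ 1 (mod 3) is unaccounted for. Put t = 3m+1:
2(3m+1)^3 + 4(3m+1) - 6 expands to 54m^3 + 54m^2 + 30m,
and factoring out 3 leaves 3(18m^3 + 18m^2 + 10m).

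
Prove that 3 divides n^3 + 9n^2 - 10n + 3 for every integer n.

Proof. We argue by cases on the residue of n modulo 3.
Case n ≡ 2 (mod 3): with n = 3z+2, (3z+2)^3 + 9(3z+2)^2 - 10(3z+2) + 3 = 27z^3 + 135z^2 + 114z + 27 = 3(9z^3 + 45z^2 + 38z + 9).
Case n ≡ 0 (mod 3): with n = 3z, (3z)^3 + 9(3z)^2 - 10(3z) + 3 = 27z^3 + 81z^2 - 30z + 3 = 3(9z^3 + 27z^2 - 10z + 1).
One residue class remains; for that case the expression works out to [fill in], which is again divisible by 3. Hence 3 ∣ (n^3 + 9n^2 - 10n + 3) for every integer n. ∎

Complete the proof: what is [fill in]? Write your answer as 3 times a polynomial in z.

3(9z^3 + 36z^2 + 11z + 1)

Only n ≡ 1 (mod 3) is unaccounted for. Put n = 3z+1:
(3z+1)^3 + 9(3z+1)^2 - 10(3z+1) + 3 expands to 27z^3 + 108z^2 + 33z + 3,
and factoring out 3 leaves 3(9z^3 + 36z^2 + 11z + 1).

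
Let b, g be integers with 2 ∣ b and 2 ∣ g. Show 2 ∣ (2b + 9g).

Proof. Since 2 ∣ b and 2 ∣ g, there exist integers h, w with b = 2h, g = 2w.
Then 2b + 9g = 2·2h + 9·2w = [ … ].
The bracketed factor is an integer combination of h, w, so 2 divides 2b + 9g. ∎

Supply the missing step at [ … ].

2(2h + 9w)

Pull the common 2 out of every term: 2·2h + 9·2w = 2(2h + 9w).
2h + 9w is an integer, which exhibits the divisibility.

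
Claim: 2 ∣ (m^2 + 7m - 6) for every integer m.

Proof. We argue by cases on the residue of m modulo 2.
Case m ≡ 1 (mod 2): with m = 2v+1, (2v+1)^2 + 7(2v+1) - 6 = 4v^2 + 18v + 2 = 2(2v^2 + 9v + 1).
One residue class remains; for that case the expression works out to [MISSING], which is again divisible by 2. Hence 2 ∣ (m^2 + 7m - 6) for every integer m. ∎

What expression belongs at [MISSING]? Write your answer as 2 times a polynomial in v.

The residues treated are {1}, so the missing case is m ≡ 0 (mod 2); write m = 2v.
Then (2v)^2 + 7(2v) - 6 = 4v^2 + 14v - 6 = 2(2v^2 + 7v - 3).

2(2v^2 + 7v - 3)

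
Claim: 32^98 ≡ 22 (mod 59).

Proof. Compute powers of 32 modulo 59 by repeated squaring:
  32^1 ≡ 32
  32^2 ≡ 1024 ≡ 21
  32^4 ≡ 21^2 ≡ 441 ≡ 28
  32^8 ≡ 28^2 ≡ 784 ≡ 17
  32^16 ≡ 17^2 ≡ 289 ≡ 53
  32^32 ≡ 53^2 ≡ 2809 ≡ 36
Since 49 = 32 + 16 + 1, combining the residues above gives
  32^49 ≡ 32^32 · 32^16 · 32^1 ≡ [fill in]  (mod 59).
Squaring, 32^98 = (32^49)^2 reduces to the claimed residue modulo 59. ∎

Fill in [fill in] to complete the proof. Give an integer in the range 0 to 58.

50

Multiply the listed residues: 36 · 53 · 32 = 1908 → 61056.
Reducing modulo 59: 61056 = 1034·59 + 50, so 32^49 ≡ 50.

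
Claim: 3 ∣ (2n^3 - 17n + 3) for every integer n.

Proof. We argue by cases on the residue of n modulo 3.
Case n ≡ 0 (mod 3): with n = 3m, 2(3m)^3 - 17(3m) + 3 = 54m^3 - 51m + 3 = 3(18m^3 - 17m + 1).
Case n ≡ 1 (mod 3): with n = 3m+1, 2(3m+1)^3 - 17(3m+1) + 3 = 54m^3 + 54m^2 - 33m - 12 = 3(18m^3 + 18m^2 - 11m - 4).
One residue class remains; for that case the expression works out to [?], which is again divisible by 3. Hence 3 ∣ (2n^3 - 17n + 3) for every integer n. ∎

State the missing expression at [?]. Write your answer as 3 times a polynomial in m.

The residues treated are {0, 1}, so the missing case is n ≡ 2 (mod 3); write n = 3m+2.
Then 2(3m+2)^3 - 17(3m+2) + 3 = 54m^3 + 108m^2 + 21m - 15 = 3(18m^3 + 36m^2 + 7m - 5).

3(18m^3 + 36m^2 + 7m - 5)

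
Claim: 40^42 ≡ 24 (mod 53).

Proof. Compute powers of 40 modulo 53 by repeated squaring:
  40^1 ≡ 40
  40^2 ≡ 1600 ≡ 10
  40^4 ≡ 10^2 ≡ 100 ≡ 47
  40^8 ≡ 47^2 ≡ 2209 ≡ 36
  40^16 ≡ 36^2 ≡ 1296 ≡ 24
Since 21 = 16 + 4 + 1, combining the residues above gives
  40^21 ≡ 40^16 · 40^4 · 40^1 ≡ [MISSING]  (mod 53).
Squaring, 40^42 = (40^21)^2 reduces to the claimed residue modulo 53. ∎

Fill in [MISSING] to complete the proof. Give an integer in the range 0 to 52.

17

40^16 · 40^4 · 40^1 ≡ 24 · 47 · 40 = 45120.
45120 mod 53 = 17, so 40^21 ≡ 17 (mod 53).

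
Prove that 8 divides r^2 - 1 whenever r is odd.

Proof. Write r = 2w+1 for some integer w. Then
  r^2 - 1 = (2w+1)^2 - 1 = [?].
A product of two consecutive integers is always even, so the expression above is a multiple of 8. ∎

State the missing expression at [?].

4w(w + 1)

(2w+1)^2 - 1 = 4w^2 + 4w + 1 - 1 = 4w^2 + 4w = 4w(w+1).
Since w and w+1 are consecutive, w(w+1) is even, and 4·(even) is a multiple of 8.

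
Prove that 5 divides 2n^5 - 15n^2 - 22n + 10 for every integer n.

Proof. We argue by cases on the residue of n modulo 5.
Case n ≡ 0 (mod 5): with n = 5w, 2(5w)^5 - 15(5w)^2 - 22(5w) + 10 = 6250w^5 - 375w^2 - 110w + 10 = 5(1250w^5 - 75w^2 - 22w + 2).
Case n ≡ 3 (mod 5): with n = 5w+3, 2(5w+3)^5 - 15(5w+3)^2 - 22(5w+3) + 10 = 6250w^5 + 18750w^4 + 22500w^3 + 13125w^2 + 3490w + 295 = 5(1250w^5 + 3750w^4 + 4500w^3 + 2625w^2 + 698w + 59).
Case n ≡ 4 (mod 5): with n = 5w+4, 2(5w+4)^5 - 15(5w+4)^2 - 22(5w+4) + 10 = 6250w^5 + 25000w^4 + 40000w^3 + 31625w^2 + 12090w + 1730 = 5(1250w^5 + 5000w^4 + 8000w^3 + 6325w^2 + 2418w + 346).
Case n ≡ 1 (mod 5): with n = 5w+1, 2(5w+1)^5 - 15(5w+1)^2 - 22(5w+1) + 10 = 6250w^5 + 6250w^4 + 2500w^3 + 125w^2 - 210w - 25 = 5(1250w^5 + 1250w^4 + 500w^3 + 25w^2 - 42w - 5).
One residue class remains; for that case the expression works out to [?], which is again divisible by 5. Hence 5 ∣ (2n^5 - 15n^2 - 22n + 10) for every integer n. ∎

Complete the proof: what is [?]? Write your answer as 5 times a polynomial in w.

The residues treated are {0, 3, 4, 1}, so the missing case is n ≡ 2 (mod 5); write n = 5w+2.
Then 2(5w+2)^5 - 15(5w+2)^2 - 22(5w+2) + 10 = 6250w^5 + 12500w^4 + 10000w^3 + 3625w^2 + 390w - 30 = 5(1250w^5 + 2500w^4 + 2000w^3 + 725w^2 + 78w - 6).

5(1250w^5 + 2500w^4 + 2000w^3 + 725w^2 + 78w - 6)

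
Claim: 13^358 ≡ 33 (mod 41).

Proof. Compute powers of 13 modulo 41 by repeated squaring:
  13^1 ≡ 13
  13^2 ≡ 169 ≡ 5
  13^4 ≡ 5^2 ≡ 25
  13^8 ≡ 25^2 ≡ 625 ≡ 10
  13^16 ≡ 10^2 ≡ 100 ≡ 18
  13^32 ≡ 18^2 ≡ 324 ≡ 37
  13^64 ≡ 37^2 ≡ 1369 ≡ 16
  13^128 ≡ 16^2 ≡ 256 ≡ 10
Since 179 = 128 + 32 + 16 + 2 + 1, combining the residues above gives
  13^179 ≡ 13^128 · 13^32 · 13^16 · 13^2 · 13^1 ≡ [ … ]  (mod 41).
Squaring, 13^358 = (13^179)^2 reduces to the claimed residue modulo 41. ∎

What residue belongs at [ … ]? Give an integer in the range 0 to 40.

Multiply the listed residues: 10 · 37 · 18 · 5 · 13 = 370 → 6660 → 33300 → 432900.
Reducing modulo 41: 432900 = 10558·41 + 22, so 13^179 ≡ 22.

22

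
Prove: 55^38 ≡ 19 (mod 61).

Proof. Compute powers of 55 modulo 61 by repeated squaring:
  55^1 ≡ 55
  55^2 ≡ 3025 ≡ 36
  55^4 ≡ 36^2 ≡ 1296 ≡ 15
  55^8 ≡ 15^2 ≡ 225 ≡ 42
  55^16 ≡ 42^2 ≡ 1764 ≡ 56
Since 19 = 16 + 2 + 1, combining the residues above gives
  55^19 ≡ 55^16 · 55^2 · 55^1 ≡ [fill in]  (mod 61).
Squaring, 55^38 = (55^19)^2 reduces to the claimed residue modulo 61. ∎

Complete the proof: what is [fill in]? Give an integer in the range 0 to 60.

43

Multiply the listed residues: 56 · 36 · 55 = 2016 → 110880.
Reducing modulo 61: 110880 = 1817·61 + 43, so 55^19 ≡ 43.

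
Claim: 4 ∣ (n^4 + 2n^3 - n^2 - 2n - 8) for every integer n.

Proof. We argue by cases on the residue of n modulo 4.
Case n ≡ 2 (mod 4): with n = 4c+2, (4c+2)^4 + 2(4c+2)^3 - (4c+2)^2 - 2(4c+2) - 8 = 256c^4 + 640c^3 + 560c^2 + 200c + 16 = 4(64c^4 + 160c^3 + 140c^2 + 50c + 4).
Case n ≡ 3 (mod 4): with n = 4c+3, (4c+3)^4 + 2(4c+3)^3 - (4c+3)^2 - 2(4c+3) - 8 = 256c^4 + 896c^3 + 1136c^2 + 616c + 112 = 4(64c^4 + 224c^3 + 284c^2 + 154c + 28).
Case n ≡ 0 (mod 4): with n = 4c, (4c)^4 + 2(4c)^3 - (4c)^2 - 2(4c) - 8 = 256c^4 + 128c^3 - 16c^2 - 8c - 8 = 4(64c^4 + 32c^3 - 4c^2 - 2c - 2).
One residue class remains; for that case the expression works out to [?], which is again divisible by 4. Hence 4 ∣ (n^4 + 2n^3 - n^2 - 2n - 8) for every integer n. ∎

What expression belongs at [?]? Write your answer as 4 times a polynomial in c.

The residues treated are {2, 3, 0}, so the missing case is n ≡ 1 (mod 4); write n = 4c+1.
Then (4c+1)^4 + 2(4c+1)^3 - (4c+1)^2 - 2(4c+1) - 8 = 256c^4 + 384c^3 + 176c^2 + 24c - 8 = 4(64c^4 + 96c^3 + 44c^2 + 6c - 2).

4(64c^4 + 96c^3 + 44c^2 + 6c - 2)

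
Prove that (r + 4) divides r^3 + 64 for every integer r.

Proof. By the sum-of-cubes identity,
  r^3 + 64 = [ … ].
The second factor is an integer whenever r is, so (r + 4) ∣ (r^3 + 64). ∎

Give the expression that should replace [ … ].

Polynomial division of r^3 + 64 by r + 4 leaves remainder 0 and quotient r^2 - 4r + 16.
Hence r^3 + 64 = (r + 4)(r^2 - 4r + 16).

(r + 4)(r^2 - 4r + 16)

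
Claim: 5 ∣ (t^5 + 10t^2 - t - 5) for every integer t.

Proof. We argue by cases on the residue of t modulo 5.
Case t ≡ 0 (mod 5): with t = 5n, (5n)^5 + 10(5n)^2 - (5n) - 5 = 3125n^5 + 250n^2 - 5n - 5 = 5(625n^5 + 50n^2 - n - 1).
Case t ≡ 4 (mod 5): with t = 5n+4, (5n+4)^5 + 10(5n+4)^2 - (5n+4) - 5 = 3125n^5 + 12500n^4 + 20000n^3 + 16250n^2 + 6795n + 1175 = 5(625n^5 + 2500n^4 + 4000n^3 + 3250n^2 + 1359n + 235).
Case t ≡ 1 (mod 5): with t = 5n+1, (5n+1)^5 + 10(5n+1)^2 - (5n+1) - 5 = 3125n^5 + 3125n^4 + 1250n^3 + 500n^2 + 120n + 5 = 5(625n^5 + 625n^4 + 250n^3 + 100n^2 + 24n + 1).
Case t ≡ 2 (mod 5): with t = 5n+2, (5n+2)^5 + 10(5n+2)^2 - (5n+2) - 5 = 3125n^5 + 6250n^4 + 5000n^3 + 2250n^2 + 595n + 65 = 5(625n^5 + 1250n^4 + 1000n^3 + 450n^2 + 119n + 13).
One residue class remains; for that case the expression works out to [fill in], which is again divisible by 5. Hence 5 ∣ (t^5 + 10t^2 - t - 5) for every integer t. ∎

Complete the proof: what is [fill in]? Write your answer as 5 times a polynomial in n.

5(625n^5 + 1875n^4 + 2250n^3 + 1400n^2 + 464n + 65)

The residues treated are {0, 4, 1, 2}, so the missing case is t ≡ 3 (mod 5); write t = 5n+3.
Then (5n+3)^5 + 10(5n+3)^2 - (5n+3) - 5 = 3125n^5 + 9375n^4 + 11250n^3 + 7000n^2 + 2320n + 325 = 5(625n^5 + 1875n^4 + 2250n^3 + 1400n^2 + 464n + 65).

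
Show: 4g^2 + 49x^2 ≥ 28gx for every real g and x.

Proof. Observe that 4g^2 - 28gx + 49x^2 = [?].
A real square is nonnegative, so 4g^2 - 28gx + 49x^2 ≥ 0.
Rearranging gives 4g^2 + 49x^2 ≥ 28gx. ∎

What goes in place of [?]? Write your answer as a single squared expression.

(2g - 7x)^2

4g^2 - 28gx + 49x^2 is a perfect-square trinomial: the outer terms are (2g)^2 and (7x)^2, and the cross term is -2·2g·7x.
So 4g^2 - 28gx + 49x^2 = (2g - 7x)^2 ≥ 0.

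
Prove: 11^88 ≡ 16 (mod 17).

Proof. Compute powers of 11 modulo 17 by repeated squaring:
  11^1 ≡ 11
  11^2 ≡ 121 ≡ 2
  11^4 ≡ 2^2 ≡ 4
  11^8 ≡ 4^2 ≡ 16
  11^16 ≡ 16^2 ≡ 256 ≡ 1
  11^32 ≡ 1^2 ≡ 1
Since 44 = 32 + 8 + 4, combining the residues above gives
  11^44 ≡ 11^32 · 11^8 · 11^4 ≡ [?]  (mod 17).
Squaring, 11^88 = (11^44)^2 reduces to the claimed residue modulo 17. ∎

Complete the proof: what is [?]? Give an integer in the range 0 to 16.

13

11^32 · 11^8 · 11^4 ≡ 1 · 16 · 4 = 64.
64 mod 17 = 13, so 11^44 ≡ 13 (mod 17).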